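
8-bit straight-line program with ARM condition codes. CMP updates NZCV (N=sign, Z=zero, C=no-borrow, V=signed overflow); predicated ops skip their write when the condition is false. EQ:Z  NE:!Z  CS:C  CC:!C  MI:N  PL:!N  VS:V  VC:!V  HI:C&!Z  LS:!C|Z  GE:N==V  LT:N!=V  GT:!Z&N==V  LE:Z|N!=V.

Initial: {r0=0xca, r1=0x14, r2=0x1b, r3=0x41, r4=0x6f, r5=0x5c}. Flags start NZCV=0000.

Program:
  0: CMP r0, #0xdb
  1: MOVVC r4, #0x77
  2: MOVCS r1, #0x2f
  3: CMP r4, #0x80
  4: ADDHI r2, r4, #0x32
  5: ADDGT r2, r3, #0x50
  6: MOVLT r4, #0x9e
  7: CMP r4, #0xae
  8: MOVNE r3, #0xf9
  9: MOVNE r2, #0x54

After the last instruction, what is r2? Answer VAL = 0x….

0: ✓ CMP  NZCV=1000
1: ✓ MOVVC  r4←0x77
2: · MOVCS
3: ✓ CMP  NZCV=1001
4: · ADDHI
5: ✓ ADDGT  r2←0x91
6: · MOVLT
7: ✓ CMP  NZCV=1001
8: ✓ MOVNE  r3←0xf9
9: ✓ MOVNE  r2←0x54

VAL = 0x54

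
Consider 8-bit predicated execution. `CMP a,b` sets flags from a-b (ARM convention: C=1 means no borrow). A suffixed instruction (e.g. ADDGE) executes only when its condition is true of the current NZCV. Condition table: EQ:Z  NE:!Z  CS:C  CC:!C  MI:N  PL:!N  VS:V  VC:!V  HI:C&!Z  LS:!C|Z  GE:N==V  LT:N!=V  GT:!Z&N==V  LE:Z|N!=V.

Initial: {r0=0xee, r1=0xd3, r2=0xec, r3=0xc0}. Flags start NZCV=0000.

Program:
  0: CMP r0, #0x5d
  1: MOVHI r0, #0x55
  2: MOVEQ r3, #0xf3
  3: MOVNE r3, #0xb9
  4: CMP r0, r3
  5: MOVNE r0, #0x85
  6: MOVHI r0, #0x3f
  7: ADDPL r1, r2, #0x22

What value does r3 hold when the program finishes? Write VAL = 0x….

VAL = 0xb9

0: ✓ CMP  NZCV=1010
1: ✓ MOVHI  r0←0x55
2: · MOVEQ
3: ✓ MOVNE  r3←0xb9
4: ✓ CMP  NZCV=1001
5: ✓ MOVNE  r0←0x85
6: · MOVHI
7: · ADDPL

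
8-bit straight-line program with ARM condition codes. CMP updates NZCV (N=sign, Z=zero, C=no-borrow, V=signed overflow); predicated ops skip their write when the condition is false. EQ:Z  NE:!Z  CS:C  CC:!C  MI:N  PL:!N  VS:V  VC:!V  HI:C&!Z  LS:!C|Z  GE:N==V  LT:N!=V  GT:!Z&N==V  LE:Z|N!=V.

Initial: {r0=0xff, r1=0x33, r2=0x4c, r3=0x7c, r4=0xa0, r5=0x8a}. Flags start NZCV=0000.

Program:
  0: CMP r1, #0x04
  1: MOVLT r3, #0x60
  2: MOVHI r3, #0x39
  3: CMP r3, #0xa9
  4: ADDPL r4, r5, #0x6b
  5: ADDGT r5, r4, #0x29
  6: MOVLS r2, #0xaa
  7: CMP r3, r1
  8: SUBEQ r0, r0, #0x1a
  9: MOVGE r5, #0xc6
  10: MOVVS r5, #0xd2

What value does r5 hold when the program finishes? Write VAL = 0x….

VAL = 0xc6

[0] flags=0010 → (cmp)
[1] flags=0010 LT?F → skip
[2] flags=0010 HI?T → r3=0x39
[3] flags=1001 → (cmp)
[4] flags=1001 PL?F → skip
[5] flags=1001 GT?T → r5=0xc9
[6] flags=1001 LS?T → r2=0xaa
[7] flags=0010 → (cmp)
[8] flags=0010 EQ?F → skip
[9] flags=0010 GE?T → r5=0xc6
[10] flags=0010 VS?F → skip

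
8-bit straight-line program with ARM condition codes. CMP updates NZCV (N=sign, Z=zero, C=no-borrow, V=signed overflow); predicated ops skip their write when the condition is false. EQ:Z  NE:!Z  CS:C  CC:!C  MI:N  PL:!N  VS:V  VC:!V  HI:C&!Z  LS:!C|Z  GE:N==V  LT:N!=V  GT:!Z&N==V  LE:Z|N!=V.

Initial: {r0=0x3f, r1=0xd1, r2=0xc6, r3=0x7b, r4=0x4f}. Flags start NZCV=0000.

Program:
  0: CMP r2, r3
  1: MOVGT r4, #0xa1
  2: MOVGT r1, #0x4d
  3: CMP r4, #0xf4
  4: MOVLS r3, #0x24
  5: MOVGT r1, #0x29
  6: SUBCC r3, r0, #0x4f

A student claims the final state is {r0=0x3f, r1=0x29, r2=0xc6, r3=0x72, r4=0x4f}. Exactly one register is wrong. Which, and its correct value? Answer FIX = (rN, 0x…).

FIX = (r3, 0xf0)

[0] flags=0011 → (cmp)
[1] flags=0011 GT?F → skip
[2] flags=0011 GT?F → skip
[3] flags=0000 → (cmp)
[4] flags=0000 LS?T → r3=0x24
[5] flags=0000 GT?T → r1=0x29
[6] flags=0000 CC?T → r3=0xf0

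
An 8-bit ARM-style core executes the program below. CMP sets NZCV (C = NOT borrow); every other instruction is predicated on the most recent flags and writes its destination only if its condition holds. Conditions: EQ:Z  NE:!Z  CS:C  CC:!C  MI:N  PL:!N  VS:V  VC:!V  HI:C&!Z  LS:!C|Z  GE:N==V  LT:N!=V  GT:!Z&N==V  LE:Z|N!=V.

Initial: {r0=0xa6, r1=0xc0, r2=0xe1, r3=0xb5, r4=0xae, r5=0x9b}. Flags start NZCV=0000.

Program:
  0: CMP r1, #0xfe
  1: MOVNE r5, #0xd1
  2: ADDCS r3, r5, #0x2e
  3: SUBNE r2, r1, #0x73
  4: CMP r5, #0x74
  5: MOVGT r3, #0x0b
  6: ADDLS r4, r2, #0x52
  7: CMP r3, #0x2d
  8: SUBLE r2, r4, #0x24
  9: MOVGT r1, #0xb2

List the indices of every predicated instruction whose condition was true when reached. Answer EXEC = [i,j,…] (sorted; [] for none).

[0] flags=1000 → (cmp)
[1] flags=1000 NE?T → r5=0xd1
[2] flags=1000 CS?F → skip
[3] flags=1000 NE?T → r2=0x4d
[4] flags=0011 → (cmp)
[5] flags=0011 GT?F → skip
[6] flags=0011 LS?F → skip
[7] flags=1010 → (cmp)
[8] flags=1010 LE?T → r2=0x8a
[9] flags=1010 GT?F → skip

EXEC = [1,3,8]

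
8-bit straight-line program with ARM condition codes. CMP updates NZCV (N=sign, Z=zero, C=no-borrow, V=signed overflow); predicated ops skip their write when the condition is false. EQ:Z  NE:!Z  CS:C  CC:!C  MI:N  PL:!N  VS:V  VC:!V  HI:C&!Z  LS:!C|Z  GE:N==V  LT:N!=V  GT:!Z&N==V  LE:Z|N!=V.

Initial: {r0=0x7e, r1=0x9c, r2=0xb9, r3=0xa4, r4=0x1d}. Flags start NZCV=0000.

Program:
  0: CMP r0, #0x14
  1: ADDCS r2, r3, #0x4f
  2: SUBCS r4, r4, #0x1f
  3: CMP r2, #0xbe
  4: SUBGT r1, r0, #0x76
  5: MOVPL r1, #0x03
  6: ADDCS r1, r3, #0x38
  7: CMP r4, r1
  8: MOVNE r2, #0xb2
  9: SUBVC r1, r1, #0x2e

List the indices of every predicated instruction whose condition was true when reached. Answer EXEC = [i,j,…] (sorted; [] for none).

EXEC = [1,2,4,5,6,8,9]

0: ✓ CMP  NZCV=0010
1: ✓ ADDCS  r2←0xf3
2: ✓ SUBCS  r4←0xfe
3: ✓ CMP  NZCV=0010
4: ✓ SUBGT  r1←0x08
5: ✓ MOVPL  r1←0x03
6: ✓ ADDCS  r1←0xdc
7: ✓ CMP  NZCV=0010
8: ✓ MOVNE  r2←0xb2
9: ✓ SUBVC  r1←0xae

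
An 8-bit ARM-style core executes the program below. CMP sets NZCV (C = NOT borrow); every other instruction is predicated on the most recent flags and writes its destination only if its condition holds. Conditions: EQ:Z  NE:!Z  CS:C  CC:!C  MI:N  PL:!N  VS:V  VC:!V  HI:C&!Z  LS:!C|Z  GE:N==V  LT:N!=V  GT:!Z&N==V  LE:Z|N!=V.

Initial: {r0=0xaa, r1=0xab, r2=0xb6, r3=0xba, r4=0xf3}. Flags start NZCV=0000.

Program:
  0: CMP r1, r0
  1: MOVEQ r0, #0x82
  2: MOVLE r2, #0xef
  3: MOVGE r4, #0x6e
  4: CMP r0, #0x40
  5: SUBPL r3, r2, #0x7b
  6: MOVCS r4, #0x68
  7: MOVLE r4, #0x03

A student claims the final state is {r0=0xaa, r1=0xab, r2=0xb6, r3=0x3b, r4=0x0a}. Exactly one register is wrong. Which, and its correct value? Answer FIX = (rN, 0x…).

FIX = (r4, 0x03)

[0] flags=0010 → (cmp)
[1] flags=0010 EQ?F → skip
[2] flags=0010 LE?F → skip
[3] flags=0010 GE?T → r4=0x6e
[4] flags=0011 → (cmp)
[5] flags=0011 PL?T → r3=0x3b
[6] flags=0011 CS?T → r4=0x68
[7] flags=0011 LE?T → r4=0x03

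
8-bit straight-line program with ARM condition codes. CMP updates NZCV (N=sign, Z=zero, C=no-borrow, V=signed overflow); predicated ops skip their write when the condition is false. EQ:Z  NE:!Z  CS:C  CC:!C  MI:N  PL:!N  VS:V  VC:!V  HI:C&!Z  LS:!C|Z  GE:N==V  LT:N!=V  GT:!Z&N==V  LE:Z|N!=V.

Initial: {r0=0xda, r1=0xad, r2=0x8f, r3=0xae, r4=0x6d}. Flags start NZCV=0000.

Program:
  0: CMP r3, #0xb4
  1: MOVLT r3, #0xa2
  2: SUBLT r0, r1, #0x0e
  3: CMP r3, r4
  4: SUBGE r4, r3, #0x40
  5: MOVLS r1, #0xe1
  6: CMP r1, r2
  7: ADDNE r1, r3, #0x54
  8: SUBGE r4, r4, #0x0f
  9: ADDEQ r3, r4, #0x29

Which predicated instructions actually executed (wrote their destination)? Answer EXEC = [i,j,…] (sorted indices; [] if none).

0: ✓ CMP  NZCV=1000
1: ✓ MOVLT  r3←0xa2
2: ✓ SUBLT  r0←0x9f
3: ✓ CMP  NZCV=0011
4: · SUBGE
5: · MOVLS
6: ✓ CMP  NZCV=0010
7: ✓ ADDNE  r1←0xf6
8: ✓ SUBGE  r4←0x5e
9: · ADDEQ

EXEC = [1,2,7,8]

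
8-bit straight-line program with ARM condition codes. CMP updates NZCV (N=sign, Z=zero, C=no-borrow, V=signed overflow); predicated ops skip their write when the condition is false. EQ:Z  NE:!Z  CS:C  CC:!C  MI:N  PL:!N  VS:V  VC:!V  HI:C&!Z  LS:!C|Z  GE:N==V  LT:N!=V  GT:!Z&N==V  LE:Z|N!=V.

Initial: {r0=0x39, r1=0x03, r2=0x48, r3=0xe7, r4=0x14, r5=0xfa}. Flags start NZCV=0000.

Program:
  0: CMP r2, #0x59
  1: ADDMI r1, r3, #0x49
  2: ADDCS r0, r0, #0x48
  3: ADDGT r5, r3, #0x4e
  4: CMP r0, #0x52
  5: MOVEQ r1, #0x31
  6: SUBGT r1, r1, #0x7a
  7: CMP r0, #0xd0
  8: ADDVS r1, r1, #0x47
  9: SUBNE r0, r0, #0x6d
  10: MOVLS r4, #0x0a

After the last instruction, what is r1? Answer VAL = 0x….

VAL = 0x30

0: ✓ CMP  NZCV=1000
1: ✓ ADDMI  r1←0x30
2: · ADDCS
3: · ADDGT
4: ✓ CMP  NZCV=1000
5: · MOVEQ
6: · SUBGT
7: ✓ CMP  NZCV=0000
8: · ADDVS
9: ✓ SUBNE  r0←0xcc
10: ✓ MOVLS  r4←0x0a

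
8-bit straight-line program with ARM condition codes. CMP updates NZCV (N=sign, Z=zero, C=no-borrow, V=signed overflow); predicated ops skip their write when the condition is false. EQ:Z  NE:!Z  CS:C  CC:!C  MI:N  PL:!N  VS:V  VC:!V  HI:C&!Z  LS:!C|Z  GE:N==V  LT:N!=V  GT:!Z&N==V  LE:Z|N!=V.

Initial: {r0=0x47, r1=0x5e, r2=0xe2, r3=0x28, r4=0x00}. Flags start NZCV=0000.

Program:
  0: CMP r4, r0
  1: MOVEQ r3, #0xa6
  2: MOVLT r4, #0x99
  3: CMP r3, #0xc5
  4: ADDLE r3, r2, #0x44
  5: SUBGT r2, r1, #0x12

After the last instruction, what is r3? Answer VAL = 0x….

0: ✓ CMP  NZCV=1000
1: · MOVEQ
2: ✓ MOVLT  r4←0x99
3: ✓ CMP  NZCV=0000
4: · ADDLE
5: ✓ SUBGT  r2←0x4c

VAL = 0x28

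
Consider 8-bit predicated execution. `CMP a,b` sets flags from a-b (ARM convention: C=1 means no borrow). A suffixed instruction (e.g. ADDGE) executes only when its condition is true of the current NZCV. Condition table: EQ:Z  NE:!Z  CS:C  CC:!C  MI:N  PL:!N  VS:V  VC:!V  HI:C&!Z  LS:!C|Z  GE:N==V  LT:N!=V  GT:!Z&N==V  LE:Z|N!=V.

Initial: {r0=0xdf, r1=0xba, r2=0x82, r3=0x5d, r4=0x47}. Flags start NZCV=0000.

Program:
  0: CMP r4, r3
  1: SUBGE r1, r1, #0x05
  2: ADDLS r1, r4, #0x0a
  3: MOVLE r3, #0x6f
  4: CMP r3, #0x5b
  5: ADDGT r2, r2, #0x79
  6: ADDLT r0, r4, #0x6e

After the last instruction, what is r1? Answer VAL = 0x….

VAL = 0x51

0: ✓ CMP  NZCV=1000
1: · SUBGE
2: ✓ ADDLS  r1←0x51
3: ✓ MOVLE  r3←0x6f
4: ✓ CMP  NZCV=0010
5: ✓ ADDGT  r2←0xfb
6: · ADDLT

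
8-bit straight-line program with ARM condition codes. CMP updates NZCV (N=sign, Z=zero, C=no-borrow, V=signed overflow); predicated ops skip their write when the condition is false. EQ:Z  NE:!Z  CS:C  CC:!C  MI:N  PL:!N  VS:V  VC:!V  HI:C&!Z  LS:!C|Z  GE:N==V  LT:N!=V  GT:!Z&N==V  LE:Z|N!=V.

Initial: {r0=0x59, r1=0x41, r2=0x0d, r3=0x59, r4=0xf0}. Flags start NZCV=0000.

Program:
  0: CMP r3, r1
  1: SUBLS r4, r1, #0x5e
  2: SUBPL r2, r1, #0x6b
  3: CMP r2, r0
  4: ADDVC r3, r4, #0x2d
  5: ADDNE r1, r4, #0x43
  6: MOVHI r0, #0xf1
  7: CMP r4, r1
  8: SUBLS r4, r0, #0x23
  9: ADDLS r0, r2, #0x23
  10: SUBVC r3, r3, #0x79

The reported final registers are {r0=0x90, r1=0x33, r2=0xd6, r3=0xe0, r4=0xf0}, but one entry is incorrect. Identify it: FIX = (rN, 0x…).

[0] flags=0010 → (cmp)
[1] flags=0010 LS?F → skip
[2] flags=0010 PL?T → r2=0xd6
[3] flags=0011 → (cmp)
[4] flags=0011 VC?F → skip
[5] flags=0011 NE?T → r1=0x33
[6] flags=0011 HI?T → r0=0xf1
[7] flags=1010 → (cmp)
[8] flags=1010 LS?F → skip
[9] flags=1010 LS?F → skip
[10] flags=1010 VC?T → r3=0xe0

FIX = (r0, 0xf1)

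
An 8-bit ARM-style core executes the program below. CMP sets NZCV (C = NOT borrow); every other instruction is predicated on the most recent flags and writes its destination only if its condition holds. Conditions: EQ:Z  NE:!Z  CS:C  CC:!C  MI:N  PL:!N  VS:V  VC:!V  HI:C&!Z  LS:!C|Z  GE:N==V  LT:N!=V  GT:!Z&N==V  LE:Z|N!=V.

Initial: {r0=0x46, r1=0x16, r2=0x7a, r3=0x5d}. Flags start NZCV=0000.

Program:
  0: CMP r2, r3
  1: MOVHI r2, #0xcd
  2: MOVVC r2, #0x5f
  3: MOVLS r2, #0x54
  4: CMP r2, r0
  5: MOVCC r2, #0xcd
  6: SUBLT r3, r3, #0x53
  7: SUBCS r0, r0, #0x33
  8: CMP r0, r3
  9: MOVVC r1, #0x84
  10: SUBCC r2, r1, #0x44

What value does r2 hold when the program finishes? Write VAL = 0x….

0: ✓ CMP  NZCV=0010
1: ✓ MOVHI  r2←0xcd
2: ✓ MOVVC  r2←0x5f
3: · MOVLS
4: ✓ CMP  NZCV=0010
5: · MOVCC
6: · SUBLT
7: ✓ SUBCS  r0←0x13
8: ✓ CMP  NZCV=1000
9: ✓ MOVVC  r1←0x84
10: ✓ SUBCC  r2←0x40

VAL = 0x40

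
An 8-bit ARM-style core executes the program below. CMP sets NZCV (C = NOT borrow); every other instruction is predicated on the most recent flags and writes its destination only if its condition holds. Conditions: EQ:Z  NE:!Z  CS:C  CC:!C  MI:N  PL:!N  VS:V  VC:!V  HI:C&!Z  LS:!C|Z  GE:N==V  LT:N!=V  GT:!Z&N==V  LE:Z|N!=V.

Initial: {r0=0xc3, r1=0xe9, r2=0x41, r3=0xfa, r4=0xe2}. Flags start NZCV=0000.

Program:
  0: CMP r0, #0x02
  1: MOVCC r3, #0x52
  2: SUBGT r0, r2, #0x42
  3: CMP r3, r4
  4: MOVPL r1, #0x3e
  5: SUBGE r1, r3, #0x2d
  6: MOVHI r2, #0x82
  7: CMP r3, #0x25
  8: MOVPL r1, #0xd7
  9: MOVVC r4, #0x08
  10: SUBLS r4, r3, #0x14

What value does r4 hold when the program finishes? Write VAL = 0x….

[0] flags=1010 → (cmp)
[1] flags=1010 CC?F → skip
[2] flags=1010 GT?F → skip
[3] flags=0010 → (cmp)
[4] flags=0010 PL?T → r1=0x3e
[5] flags=0010 GE?T → r1=0xcd
[6] flags=0010 HI?T → r2=0x82
[7] flags=1010 → (cmp)
[8] flags=1010 PL?F → skip
[9] flags=1010 VC?T → r4=0x08
[10] flags=1010 LS?F → skip

VAL = 0x08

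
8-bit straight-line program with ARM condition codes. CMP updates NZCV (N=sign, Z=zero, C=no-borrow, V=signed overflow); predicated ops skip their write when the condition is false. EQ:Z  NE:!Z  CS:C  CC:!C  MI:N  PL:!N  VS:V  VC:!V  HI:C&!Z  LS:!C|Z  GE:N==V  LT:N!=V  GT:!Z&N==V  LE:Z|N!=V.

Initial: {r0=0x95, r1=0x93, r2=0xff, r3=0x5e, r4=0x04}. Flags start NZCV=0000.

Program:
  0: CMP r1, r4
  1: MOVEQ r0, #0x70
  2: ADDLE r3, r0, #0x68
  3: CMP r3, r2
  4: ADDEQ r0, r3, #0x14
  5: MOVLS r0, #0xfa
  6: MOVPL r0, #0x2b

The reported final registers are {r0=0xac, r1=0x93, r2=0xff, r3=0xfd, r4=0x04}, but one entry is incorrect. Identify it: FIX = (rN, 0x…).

FIX = (r0, 0xfa)

[0] flags=1010 → (cmp)
[1] flags=1010 EQ?F → skip
[2] flags=1010 LE?T → r3=0xfd
[3] flags=1000 → (cmp)
[4] flags=1000 EQ?F → skip
[5] flags=1000 LS?T → r0=0xfa
[6] flags=1000 PL?F → skip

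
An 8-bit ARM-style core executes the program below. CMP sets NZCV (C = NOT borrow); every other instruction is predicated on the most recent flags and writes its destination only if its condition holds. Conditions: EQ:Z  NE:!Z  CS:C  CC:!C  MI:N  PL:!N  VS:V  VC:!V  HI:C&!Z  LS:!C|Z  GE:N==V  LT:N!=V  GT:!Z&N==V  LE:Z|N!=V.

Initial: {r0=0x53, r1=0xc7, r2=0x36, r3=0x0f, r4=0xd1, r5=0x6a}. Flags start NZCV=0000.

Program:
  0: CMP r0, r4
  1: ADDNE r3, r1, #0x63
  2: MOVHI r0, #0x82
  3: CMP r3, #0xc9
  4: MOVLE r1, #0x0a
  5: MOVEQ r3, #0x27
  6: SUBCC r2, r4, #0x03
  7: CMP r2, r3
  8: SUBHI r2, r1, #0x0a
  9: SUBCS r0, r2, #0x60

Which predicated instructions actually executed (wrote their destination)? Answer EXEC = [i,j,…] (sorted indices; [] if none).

EXEC = [1,6,8,9]

0: ✓ CMP  NZCV=1001
1: ✓ ADDNE  r3←0x2a
2: · MOVHI
3: ✓ CMP  NZCV=0000
4: · MOVLE
5: · MOVEQ
6: ✓ SUBCC  r2←0xce
7: ✓ CMP  NZCV=1010
8: ✓ SUBHI  r2←0xbd
9: ✓ SUBCS  r0←0x5d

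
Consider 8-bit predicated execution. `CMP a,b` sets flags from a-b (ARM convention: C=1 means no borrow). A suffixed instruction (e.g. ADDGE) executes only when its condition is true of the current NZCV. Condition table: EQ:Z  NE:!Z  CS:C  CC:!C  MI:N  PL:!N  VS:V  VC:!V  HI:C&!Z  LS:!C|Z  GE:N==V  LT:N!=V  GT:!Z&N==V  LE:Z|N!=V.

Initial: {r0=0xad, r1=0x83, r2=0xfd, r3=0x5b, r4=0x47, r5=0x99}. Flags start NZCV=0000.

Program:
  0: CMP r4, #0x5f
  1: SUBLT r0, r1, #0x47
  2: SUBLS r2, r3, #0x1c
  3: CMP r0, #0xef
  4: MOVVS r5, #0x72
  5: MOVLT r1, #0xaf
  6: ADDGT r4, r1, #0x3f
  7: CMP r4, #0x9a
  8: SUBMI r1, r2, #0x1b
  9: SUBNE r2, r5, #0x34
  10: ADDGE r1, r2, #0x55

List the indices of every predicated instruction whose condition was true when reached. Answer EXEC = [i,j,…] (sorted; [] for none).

[0] flags=1000 → (cmp)
[1] flags=1000 LT?T → r0=0x3c
[2] flags=1000 LS?T → r2=0x3f
[3] flags=0000 → (cmp)
[4] flags=0000 VS?F → skip
[5] flags=0000 LT?F → skip
[6] flags=0000 GT?T → r4=0xc2
[7] flags=0010 → (cmp)
[8] flags=0010 MI?F → skip
[9] flags=0010 NE?T → r2=0x65
[10] flags=0010 GE?T → r1=0xba

EXEC = [1,2,6,9,10]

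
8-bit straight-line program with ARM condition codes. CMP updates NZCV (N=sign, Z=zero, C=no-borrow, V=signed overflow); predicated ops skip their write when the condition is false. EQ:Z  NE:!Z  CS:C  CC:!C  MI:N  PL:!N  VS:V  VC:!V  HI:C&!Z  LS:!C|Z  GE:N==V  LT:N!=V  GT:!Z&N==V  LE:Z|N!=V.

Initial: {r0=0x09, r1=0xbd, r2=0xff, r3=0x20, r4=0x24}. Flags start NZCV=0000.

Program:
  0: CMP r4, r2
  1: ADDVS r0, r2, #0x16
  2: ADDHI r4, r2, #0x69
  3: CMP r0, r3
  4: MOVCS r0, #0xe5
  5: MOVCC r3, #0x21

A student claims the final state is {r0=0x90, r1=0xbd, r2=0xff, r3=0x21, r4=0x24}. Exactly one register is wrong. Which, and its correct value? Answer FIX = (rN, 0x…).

0: ✓ CMP  NZCV=0000
1: · ADDVS
2: · ADDHI
3: ✓ CMP  NZCV=1000
4: · MOVCS
5: ✓ MOVCC  r3←0x21

FIX = (r0, 0x09)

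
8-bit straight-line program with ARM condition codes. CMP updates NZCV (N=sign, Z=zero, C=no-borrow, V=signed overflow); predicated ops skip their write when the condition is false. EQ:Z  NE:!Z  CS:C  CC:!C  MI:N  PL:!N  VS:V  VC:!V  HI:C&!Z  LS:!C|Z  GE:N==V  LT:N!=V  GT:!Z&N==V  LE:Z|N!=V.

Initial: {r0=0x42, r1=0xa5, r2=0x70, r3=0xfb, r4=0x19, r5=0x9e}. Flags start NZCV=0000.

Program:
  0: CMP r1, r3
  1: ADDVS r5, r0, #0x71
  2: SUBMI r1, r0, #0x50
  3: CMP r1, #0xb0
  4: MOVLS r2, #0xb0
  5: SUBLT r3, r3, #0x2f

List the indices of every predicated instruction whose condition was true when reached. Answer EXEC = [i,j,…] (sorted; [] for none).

EXEC = [2]

[0] flags=1000 → (cmp)
[1] flags=1000 VS?F → skip
[2] flags=1000 MI?T → r1=0xf2
[3] flags=0010 → (cmp)
[4] flags=0010 LS?F → skip
[5] flags=0010 LT?F → skip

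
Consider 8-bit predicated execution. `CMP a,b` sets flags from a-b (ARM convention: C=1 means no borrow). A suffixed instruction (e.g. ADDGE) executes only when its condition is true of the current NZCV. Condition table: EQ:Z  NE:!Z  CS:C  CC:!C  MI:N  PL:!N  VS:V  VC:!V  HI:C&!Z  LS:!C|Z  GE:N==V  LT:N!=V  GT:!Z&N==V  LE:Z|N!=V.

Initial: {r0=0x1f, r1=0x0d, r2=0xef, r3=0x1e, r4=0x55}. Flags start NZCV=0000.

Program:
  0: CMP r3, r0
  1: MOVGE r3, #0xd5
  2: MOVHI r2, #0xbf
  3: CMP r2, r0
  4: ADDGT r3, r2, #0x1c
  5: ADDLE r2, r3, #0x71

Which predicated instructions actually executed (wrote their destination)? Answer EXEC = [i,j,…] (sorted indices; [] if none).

EXEC = [5]

[0] flags=1000 → (cmp)
[1] flags=1000 GE?F → skip
[2] flags=1000 HI?F → skip
[3] flags=1010 → (cmp)
[4] flags=1010 GT?F → skip
[5] flags=1010 LE?T → r2=0x8f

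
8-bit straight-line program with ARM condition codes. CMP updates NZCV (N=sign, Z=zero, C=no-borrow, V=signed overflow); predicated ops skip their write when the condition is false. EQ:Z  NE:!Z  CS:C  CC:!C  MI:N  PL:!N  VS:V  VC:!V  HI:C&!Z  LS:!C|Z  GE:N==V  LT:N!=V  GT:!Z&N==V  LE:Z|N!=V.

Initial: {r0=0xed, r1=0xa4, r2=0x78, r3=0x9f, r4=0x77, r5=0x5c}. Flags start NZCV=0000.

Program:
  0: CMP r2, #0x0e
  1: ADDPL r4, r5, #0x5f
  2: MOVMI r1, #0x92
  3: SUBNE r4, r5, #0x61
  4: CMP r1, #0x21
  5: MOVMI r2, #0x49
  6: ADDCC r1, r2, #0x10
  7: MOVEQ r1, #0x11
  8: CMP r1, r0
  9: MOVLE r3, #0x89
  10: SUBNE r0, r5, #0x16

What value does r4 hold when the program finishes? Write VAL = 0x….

VAL = 0xfb

0: ✓ CMP  NZCV=0010
1: ✓ ADDPL  r4←0xbb
2: · MOVMI
3: ✓ SUBNE  r4←0xfb
4: ✓ CMP  NZCV=1010
5: ✓ MOVMI  r2←0x49
6: · ADDCC
7: · MOVEQ
8: ✓ CMP  NZCV=1000
9: ✓ MOVLE  r3←0x89
10: ✓ SUBNE  r0←0x46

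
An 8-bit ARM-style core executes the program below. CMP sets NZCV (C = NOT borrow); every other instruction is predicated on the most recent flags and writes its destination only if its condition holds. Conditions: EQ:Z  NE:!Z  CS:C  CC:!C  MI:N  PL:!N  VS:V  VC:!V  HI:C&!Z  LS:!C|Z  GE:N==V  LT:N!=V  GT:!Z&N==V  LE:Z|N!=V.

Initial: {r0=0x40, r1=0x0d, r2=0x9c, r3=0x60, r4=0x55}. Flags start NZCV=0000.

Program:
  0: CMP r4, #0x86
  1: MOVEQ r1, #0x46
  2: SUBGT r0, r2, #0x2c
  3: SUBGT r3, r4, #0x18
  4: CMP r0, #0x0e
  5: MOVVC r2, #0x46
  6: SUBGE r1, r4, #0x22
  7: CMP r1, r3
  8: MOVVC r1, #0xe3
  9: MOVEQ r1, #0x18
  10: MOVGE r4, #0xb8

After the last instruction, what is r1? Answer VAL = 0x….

VAL = 0xe3

0: ✓ CMP  NZCV=1001
1: · MOVEQ
2: ✓ SUBGT  r0←0x70
3: ✓ SUBGT  r3←0x3d
4: ✓ CMP  NZCV=0010
5: ✓ MOVVC  r2←0x46
6: ✓ SUBGE  r1←0x33
7: ✓ CMP  NZCV=1000
8: ✓ MOVVC  r1←0xe3
9: · MOVEQ
10: · MOVGE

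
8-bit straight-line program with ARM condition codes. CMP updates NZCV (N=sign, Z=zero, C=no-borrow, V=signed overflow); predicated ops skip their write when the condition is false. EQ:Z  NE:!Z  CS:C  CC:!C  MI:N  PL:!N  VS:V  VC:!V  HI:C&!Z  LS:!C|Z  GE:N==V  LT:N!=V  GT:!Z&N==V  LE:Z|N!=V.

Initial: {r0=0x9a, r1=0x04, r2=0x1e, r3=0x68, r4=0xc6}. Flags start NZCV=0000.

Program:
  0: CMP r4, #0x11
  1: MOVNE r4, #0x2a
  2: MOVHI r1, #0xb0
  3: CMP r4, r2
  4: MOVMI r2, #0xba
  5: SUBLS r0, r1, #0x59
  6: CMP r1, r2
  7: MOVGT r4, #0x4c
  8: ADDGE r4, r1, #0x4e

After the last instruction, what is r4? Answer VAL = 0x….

[0] flags=1010 → (cmp)
[1] flags=1010 NE?T → r4=0x2a
[2] flags=1010 HI?T → r1=0xb0
[3] flags=0010 → (cmp)
[4] flags=0010 MI?F → skip
[5] flags=0010 LS?F → skip
[6] flags=1010 → (cmp)
[7] flags=1010 GT?F → skip
[8] flags=1010 GE?F → skip

VAL = 0x2a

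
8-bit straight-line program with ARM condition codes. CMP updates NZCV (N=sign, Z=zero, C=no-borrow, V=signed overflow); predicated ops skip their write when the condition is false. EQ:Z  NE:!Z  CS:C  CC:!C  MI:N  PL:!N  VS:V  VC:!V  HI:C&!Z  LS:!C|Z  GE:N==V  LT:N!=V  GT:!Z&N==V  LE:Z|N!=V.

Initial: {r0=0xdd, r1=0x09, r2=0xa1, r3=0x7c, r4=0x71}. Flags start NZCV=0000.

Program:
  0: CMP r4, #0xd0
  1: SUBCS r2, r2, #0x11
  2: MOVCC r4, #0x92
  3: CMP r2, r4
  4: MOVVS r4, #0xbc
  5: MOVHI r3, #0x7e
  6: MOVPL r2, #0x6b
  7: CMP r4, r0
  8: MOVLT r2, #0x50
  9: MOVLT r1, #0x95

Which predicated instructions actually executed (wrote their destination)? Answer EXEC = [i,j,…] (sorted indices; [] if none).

EXEC = [2,5,6,8,9]

0: ✓ CMP  NZCV=1001
1: · SUBCS
2: ✓ MOVCC  r4←0x92
3: ✓ CMP  NZCV=0010
4: · MOVVS
5: ✓ MOVHI  r3←0x7e
6: ✓ MOVPL  r2←0x6b
7: ✓ CMP  NZCV=1000
8: ✓ MOVLT  r2←0x50
9: ✓ MOVLT  r1←0x95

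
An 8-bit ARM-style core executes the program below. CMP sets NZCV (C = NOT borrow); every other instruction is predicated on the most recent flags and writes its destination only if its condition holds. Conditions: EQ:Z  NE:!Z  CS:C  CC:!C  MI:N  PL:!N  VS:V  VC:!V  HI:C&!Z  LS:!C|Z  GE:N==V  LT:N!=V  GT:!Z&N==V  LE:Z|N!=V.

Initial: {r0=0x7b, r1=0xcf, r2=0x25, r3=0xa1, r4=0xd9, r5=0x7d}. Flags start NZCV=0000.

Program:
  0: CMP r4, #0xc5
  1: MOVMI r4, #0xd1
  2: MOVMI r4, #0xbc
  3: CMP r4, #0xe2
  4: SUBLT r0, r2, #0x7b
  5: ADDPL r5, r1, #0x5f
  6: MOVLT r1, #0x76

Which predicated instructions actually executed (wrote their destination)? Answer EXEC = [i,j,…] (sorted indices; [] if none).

[0] flags=0010 → (cmp)
[1] flags=0010 MI?F → skip
[2] flags=0010 MI?F → skip
[3] flags=1000 → (cmp)
[4] flags=1000 LT?T → r0=0xaa
[5] flags=1000 PL?F → skip
[6] flags=1000 LT?T → r1=0x76

EXEC = [4,6]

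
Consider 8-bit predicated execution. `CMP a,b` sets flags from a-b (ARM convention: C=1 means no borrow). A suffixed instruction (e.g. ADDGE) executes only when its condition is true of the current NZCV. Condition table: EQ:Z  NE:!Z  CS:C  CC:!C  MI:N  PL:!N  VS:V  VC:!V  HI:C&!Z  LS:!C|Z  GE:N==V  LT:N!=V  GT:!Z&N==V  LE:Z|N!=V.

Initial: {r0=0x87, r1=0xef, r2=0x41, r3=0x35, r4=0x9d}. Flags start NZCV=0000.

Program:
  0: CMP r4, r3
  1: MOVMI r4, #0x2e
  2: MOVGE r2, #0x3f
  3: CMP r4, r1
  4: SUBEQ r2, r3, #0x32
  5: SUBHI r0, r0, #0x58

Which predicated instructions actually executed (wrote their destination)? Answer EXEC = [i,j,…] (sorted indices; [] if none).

EXEC = []

[0] flags=0011 → (cmp)
[1] flags=0011 MI?F → skip
[2] flags=0011 GE?F → skip
[3] flags=1000 → (cmp)
[4] flags=1000 EQ?F → skip
[5] flags=1000 HI?F → skip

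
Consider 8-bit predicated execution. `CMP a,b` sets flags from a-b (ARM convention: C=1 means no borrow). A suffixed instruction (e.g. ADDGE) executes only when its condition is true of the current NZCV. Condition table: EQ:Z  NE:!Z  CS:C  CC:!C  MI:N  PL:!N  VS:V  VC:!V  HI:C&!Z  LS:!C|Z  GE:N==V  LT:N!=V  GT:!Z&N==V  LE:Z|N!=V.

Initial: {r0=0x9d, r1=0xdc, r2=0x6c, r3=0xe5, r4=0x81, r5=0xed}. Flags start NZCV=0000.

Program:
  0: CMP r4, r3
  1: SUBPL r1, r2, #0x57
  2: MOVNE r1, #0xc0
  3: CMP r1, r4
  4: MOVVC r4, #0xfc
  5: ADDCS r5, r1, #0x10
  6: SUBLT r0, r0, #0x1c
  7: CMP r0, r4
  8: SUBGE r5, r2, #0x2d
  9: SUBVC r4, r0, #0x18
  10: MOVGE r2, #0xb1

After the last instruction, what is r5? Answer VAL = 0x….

VAL = 0xd0

[0] flags=1000 → (cmp)
[1] flags=1000 PL?F → skip
[2] flags=1000 NE?T → r1=0xc0
[3] flags=0010 → (cmp)
[4] flags=0010 VC?T → r4=0xfc
[5] flags=0010 CS?T → r5=0xd0
[6] flags=0010 LT?F → skip
[7] flags=1000 → (cmp)
[8] flags=1000 GE?F → skip
[9] flags=1000 VC?T → r4=0x85
[10] flags=1000 GE?F → skip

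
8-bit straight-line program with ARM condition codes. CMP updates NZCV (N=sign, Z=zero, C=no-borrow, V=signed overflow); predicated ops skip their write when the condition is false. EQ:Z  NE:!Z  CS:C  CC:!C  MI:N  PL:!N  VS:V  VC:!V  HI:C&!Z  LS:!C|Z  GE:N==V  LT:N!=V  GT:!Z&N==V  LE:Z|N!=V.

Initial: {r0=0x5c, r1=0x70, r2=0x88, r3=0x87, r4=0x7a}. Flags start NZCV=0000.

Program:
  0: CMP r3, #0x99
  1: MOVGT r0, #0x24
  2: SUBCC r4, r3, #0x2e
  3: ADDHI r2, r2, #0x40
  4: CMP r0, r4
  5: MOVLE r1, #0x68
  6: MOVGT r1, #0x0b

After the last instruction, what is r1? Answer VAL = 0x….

[0] flags=1000 → (cmp)
[1] flags=1000 GT?F → skip
[2] flags=1000 CC?T → r4=0x59
[3] flags=1000 HI?F → skip
[4] flags=0010 → (cmp)
[5] flags=0010 LE?F → skip
[6] flags=0010 GT?T → r1=0x0b

VAL = 0x0b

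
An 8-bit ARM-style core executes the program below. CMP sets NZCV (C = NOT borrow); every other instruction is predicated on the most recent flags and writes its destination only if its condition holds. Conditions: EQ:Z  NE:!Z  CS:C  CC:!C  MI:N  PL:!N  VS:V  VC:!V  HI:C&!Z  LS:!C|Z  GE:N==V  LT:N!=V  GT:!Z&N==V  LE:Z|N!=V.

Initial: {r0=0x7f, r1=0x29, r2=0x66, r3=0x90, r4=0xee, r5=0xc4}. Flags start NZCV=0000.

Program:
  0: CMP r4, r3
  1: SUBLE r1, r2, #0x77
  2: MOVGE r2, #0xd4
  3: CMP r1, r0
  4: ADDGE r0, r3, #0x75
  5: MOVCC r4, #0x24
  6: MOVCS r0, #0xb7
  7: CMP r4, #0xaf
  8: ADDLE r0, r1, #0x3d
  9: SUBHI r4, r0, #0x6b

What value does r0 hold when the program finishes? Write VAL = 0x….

VAL = 0x7f

[0] flags=0010 → (cmp)
[1] flags=0010 LE?F → skip
[2] flags=0010 GE?T → r2=0xd4
[3] flags=1000 → (cmp)
[4] flags=1000 GE?F → skip
[5] flags=1000 CC?T → r4=0x24
[6] flags=1000 CS?F → skip
[7] flags=0000 → (cmp)
[8] flags=0000 LE?F → skip
[9] flags=0000 HI?F → skip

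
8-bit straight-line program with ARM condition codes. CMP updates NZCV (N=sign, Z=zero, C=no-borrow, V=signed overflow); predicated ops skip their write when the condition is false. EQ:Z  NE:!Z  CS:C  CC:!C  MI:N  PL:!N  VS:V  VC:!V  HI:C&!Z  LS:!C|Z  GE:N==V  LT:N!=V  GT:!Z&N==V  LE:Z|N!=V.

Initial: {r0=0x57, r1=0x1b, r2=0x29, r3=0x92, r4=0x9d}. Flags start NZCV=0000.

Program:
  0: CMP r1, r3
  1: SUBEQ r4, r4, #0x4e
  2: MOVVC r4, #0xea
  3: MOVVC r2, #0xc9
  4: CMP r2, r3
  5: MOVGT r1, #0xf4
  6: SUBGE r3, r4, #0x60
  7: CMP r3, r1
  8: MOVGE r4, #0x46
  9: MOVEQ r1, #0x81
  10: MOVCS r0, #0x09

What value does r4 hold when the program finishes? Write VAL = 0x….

VAL = 0x46

0: ✓ CMP  NZCV=1001
1: · SUBEQ
2: · MOVVC
3: · MOVVC
4: ✓ CMP  NZCV=1001
5: ✓ MOVGT  r1←0xf4
6: ✓ SUBGE  r3←0x3d
7: ✓ CMP  NZCV=0000
8: ✓ MOVGE  r4←0x46
9: · MOVEQ
10: · MOVCS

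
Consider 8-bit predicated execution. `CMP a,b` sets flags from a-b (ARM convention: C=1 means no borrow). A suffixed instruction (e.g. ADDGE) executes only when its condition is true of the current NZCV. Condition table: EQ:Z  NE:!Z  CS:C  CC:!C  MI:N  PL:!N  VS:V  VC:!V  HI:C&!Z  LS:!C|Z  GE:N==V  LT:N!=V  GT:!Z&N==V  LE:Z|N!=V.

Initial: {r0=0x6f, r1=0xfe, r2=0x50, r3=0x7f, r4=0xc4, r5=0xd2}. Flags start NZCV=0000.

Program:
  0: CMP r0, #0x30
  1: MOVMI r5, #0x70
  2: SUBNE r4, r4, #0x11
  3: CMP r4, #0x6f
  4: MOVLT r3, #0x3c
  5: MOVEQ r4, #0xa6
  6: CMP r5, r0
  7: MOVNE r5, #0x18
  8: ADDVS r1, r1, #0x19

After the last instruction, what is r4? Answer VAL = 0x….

[0] flags=0010 → (cmp)
[1] flags=0010 MI?F → skip
[2] flags=0010 NE?T → r4=0xb3
[3] flags=0011 → (cmp)
[4] flags=0011 LT?T → r3=0x3c
[5] flags=0011 EQ?F → skip
[6] flags=0011 → (cmp)
[7] flags=0011 NE?T → r5=0x18
[8] flags=0011 VS?T → r1=0x17

VAL = 0xb3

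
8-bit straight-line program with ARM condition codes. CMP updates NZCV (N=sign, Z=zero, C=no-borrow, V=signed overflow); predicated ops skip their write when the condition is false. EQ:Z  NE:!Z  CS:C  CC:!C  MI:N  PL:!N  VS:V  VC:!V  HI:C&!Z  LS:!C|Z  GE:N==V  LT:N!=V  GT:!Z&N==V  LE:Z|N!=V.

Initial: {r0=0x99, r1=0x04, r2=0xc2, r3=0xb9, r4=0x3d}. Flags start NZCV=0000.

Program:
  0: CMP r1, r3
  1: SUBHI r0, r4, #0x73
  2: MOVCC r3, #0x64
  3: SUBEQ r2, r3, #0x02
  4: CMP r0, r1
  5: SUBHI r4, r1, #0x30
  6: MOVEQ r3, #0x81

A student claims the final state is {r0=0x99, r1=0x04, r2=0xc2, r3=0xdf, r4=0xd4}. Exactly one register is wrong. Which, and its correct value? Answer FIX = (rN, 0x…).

[0] flags=0000 → (cmp)
[1] flags=0000 HI?F → skip
[2] flags=0000 CC?T → r3=0x64
[3] flags=0000 EQ?F → skip
[4] flags=1010 → (cmp)
[5] flags=1010 HI?T → r4=0xd4
[6] flags=1010 EQ?F → skip

FIX = (r3, 0x64)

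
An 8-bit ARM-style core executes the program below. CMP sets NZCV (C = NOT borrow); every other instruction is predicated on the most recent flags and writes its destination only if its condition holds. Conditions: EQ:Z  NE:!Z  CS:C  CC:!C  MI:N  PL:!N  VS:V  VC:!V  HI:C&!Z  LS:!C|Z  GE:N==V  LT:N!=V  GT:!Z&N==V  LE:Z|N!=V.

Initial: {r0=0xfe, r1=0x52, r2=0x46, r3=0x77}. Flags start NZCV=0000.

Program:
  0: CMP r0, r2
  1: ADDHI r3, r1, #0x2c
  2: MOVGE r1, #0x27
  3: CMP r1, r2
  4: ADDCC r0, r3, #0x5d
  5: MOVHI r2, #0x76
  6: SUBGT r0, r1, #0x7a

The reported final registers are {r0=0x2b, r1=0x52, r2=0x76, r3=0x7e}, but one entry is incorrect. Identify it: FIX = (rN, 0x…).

FIX = (r0, 0xd8)

0: ✓ CMP  NZCV=1010
1: ✓ ADDHI  r3←0x7e
2: · MOVGE
3: ✓ CMP  NZCV=0010
4: · ADDCC
5: ✓ MOVHI  r2←0x76
6: ✓ SUBGT  r0←0xd8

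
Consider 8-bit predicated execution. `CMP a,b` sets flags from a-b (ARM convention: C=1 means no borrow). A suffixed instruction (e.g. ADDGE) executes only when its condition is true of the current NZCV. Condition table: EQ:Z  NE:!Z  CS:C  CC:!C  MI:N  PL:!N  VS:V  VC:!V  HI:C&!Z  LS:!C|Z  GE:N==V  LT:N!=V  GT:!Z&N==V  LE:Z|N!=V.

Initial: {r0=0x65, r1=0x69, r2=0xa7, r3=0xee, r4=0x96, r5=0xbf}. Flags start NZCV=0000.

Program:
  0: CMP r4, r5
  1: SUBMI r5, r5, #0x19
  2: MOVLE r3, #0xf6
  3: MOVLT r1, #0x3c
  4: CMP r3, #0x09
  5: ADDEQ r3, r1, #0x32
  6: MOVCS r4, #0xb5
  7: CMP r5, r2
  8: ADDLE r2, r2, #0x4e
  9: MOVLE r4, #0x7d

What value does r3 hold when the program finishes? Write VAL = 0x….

[0] flags=1000 → (cmp)
[1] flags=1000 MI?T → r5=0xa6
[2] flags=1000 LE?T → r3=0xf6
[3] flags=1000 LT?T → r1=0x3c
[4] flags=1010 → (cmp)
[5] flags=1010 EQ?F → skip
[6] flags=1010 CS?T → r4=0xb5
[7] flags=1000 → (cmp)
[8] flags=1000 LE?T → r2=0xf5
[9] flags=1000 LE?T → r4=0x7d

VAL = 0xf6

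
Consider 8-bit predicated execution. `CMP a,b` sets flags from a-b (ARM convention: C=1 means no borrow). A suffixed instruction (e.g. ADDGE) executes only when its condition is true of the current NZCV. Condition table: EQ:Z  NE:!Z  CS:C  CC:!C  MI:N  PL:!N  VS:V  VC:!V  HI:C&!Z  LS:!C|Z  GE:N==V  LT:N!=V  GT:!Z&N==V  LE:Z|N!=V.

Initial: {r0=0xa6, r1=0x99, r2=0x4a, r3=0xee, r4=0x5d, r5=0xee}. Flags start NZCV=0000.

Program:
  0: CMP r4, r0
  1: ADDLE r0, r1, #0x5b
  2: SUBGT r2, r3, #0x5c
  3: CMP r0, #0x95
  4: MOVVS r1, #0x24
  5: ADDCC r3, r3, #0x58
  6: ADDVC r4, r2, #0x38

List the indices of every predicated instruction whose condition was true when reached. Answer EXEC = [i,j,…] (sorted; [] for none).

[0] flags=1001 → (cmp)
[1] flags=1001 LE?F → skip
[2] flags=1001 GT?T → r2=0x92
[3] flags=0010 → (cmp)
[4] flags=0010 VS?F → skip
[5] flags=0010 CC?F → skip
[6] flags=0010 VC?T → r4=0xca

EXEC = [2,6]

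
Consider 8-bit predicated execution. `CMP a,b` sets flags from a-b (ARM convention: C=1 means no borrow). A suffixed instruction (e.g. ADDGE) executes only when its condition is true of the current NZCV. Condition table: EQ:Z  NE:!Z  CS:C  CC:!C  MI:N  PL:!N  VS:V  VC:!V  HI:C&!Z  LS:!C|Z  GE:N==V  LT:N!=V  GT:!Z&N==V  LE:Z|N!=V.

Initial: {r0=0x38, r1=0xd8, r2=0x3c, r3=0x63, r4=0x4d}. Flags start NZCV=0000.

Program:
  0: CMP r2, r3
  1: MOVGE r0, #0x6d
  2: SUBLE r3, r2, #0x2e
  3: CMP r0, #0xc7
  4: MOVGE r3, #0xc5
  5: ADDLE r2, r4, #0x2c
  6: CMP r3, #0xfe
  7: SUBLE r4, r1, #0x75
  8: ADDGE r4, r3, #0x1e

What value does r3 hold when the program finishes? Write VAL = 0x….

0: ✓ CMP  NZCV=1000
1: · MOVGE
2: ✓ SUBLE  r3←0x0e
3: ✓ CMP  NZCV=0000
4: ✓ MOVGE  r3←0xc5
5: · ADDLE
6: ✓ CMP  NZCV=1000
7: ✓ SUBLE  r4←0x63
8: · ADDGE

VAL = 0xc5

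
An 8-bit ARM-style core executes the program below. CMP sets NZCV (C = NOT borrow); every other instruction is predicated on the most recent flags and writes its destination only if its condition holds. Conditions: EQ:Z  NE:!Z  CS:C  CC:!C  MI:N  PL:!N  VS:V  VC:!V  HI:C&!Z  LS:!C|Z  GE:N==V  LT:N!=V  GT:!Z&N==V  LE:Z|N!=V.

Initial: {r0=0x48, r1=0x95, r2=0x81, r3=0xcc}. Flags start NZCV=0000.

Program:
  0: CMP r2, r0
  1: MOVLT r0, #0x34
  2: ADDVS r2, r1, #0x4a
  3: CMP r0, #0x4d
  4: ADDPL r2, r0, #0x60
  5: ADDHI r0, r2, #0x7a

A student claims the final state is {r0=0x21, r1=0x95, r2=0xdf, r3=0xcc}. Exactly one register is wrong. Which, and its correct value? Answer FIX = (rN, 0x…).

FIX = (r0, 0x34)

0: ✓ CMP  NZCV=0011
1: ✓ MOVLT  r0←0x34
2: ✓ ADDVS  r2←0xdf
3: ✓ CMP  NZCV=1000
4: · ADDPL
5: · ADDHI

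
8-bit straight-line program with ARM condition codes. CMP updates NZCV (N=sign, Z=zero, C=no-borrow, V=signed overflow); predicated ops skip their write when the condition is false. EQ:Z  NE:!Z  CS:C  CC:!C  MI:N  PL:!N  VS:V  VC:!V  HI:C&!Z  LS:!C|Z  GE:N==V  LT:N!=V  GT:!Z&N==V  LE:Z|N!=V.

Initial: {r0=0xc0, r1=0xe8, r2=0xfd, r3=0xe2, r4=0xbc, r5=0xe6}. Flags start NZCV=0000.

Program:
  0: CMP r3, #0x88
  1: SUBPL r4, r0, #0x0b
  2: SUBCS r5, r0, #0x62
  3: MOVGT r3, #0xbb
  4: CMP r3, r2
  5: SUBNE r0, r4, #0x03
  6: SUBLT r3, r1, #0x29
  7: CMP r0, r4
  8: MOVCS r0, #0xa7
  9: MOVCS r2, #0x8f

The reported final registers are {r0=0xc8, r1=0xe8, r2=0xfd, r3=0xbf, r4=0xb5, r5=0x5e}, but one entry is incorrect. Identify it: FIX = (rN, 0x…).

0: ✓ CMP  NZCV=0010
1: ✓ SUBPL  r4←0xb5
2: ✓ SUBCS  r5←0x5e
3: ✓ MOVGT  r3←0xbb
4: ✓ CMP  NZCV=1000
5: ✓ SUBNE  r0←0xb2
6: ✓ SUBLT  r3←0xbf
7: ✓ CMP  NZCV=1000
8: · MOVCS
9: · MOVCS

FIX = (r0, 0xb2)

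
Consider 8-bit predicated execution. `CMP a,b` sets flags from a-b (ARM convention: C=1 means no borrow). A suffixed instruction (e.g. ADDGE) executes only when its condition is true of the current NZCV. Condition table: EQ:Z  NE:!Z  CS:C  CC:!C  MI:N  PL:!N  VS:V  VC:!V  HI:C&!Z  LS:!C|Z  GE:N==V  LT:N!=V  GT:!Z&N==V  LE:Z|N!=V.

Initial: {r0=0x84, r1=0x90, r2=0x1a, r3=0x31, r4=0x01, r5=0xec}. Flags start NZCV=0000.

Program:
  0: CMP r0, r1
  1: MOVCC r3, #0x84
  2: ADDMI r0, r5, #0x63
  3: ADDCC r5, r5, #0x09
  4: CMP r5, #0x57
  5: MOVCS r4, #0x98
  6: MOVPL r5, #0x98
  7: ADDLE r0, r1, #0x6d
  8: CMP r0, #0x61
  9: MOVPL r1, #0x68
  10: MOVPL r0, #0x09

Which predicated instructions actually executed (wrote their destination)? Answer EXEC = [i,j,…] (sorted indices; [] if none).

0: ✓ CMP  NZCV=1000
1: ✓ MOVCC  r3←0x84
2: ✓ ADDMI  r0←0x4f
3: ✓ ADDCC  r5←0xf5
4: ✓ CMP  NZCV=1010
5: ✓ MOVCS  r4←0x98
6: · MOVPL
7: ✓ ADDLE  r0←0xfd
8: ✓ CMP  NZCV=1010
9: · MOVPL
10: · MOVPL

EXEC = [1,2,3,5,7]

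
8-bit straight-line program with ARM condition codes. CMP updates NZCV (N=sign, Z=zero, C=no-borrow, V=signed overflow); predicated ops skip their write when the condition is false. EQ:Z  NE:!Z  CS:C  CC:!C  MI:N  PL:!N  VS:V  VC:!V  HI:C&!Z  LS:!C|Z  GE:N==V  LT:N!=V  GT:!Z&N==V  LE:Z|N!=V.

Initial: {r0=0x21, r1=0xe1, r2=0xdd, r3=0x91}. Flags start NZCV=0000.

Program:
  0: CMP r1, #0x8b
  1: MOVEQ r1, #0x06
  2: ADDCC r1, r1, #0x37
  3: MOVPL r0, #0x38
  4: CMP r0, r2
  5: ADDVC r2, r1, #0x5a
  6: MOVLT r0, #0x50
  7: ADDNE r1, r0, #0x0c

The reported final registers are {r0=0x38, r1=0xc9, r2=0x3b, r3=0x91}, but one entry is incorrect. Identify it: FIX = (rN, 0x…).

FIX = (r1, 0x44)

0: ✓ CMP  NZCV=0010
1: · MOVEQ
2: · ADDCC
3: ✓ MOVPL  r0←0x38
4: ✓ CMP  NZCV=0000
5: ✓ ADDVC  r2←0x3b
6: · MOVLT
7: ✓ ADDNE  r1←0x44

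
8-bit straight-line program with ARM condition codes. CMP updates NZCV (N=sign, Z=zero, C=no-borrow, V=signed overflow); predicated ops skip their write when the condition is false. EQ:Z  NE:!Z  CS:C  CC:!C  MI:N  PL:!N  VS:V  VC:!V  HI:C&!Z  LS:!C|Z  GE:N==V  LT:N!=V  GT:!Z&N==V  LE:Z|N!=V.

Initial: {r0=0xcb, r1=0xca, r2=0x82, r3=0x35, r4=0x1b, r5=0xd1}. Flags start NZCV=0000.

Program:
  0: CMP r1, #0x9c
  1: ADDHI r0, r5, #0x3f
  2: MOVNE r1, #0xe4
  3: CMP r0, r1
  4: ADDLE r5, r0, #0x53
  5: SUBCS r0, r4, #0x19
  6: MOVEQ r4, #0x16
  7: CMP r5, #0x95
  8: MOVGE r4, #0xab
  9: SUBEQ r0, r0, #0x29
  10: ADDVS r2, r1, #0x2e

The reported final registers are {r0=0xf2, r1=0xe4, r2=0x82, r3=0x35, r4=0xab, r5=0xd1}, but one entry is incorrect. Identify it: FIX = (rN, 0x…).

FIX = (r0, 0x10)

[0] flags=0010 → (cmp)
[1] flags=0010 HI?T → r0=0x10
[2] flags=0010 NE?T → r1=0xe4
[3] flags=0000 → (cmp)
[4] flags=0000 LE?F → skip
[5] flags=0000 CS?F → skip
[6] flags=0000 EQ?F → skip
[7] flags=0010 → (cmp)
[8] flags=0010 GE?T → r4=0xab
[9] flags=0010 EQ?F → skip
[10] flags=0010 VS?F → skip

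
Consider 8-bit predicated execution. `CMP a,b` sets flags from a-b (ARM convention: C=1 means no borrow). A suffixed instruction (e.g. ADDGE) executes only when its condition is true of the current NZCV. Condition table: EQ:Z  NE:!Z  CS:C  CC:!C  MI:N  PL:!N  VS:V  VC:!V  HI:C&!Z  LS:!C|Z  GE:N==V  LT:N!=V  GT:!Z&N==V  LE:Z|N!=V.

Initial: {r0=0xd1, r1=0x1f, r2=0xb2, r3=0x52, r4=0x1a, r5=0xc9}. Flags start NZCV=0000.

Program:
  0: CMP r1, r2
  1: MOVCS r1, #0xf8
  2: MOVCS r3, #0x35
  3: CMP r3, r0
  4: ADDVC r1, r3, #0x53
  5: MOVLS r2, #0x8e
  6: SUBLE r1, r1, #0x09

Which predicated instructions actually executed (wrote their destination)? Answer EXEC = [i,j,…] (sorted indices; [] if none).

0: ✓ CMP  NZCV=0000
1: · MOVCS
2: · MOVCS
3: ✓ CMP  NZCV=1001
4: · ADDVC
5: ✓ MOVLS  r2←0x8e
6: · SUBLE

EXEC = [5]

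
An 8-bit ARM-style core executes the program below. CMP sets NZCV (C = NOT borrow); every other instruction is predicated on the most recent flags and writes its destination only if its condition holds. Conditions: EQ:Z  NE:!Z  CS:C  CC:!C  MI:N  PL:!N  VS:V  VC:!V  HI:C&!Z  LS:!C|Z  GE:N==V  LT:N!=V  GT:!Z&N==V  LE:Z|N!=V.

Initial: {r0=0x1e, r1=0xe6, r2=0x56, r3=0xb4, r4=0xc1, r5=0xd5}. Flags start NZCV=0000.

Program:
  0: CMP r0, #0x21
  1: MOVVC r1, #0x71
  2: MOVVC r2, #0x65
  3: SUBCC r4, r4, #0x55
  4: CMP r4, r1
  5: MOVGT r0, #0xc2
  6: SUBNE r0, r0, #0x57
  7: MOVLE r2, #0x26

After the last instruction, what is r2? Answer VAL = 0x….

VAL = 0x26

0: ✓ CMP  NZCV=1000
1: ✓ MOVVC  r1←0x71
2: ✓ MOVVC  r2←0x65
3: ✓ SUBCC  r4←0x6c
4: ✓ CMP  NZCV=1000
5: · MOVGT
6: ✓ SUBNE  r0←0xc7
7: ✓ MOVLE  r2←0x26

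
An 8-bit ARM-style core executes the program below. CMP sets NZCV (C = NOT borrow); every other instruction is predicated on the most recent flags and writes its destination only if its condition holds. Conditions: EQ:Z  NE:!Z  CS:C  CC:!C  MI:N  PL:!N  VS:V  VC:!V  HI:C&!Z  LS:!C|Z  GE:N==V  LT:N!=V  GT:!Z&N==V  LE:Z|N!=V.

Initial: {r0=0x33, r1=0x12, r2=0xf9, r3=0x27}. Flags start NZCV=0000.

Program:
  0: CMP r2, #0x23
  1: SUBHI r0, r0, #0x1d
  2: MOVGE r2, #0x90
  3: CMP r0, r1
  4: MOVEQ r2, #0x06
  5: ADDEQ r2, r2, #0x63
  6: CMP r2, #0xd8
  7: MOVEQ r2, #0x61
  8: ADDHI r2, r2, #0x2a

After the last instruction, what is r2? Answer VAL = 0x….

0: ✓ CMP  NZCV=1010
1: ✓ SUBHI  r0←0x16
2: · MOVGE
3: ✓ CMP  NZCV=0010
4: · MOVEQ
5: · ADDEQ
6: ✓ CMP  NZCV=0010
7: · MOVEQ
8: ✓ ADDHI  r2←0x23

VAL = 0x23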